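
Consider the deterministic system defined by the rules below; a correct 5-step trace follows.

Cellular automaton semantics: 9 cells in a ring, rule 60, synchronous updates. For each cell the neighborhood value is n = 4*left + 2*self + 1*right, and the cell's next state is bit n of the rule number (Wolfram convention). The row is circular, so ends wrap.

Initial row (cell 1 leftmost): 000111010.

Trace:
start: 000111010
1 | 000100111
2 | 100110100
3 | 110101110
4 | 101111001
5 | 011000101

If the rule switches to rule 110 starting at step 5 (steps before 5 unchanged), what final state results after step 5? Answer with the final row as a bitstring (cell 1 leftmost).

(re-executing step 5 under rule 110; state before step 5: 101111001)
5 | 111001011

111001011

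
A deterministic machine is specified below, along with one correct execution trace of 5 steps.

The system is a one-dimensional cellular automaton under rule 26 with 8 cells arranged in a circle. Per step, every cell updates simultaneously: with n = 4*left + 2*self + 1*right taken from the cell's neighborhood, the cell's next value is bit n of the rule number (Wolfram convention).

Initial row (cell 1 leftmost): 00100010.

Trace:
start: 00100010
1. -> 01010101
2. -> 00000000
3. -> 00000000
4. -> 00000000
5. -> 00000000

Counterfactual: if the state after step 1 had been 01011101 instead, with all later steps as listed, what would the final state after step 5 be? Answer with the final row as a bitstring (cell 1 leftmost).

state after step 1 := 01011101
2. -> 00010000
3. -> 00101000
4. -> 01000100
5. -> 10101010

10101010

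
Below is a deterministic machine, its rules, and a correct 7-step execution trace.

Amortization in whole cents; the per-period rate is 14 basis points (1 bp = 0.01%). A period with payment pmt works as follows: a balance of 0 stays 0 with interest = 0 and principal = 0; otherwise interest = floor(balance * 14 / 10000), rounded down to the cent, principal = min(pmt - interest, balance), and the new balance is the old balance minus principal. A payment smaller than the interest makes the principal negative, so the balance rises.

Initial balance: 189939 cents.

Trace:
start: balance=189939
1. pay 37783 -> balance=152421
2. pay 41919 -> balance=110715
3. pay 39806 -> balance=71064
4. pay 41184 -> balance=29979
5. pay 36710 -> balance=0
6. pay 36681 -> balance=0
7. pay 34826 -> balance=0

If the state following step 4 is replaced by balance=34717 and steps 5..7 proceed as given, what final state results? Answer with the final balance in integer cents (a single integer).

0

state after step 4 := balance=34717
5. pay 36710 -> balance=0
6. pay 36681 -> balance=0
7. pay 34826 -> balance=0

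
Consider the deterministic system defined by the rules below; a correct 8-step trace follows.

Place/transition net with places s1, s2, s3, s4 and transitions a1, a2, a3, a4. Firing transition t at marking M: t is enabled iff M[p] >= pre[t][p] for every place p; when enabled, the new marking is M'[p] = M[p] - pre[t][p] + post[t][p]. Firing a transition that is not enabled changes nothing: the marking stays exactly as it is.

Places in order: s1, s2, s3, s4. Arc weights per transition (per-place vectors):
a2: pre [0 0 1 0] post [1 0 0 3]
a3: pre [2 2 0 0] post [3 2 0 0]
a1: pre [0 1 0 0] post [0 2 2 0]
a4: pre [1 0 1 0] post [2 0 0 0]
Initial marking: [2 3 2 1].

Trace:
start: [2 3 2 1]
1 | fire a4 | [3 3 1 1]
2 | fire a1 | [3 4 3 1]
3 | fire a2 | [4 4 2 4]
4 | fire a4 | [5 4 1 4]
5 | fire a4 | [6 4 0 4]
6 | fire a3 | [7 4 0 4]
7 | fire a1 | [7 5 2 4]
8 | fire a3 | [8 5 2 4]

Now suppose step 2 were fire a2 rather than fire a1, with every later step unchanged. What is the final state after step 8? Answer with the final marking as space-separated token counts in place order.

6 4 2 4

(re-executing from step 2 with the substitution; state before step 2: [3 3 1 1])
2 | fire a2 | [4 3 0 4]
3 | fire a2 | [4 3 0 4]
4 | fire a4 | [4 3 0 4]
5 | fire a4 | [4 3 0 4]
6 | fire a3 | [5 3 0 4]
7 | fire a1 | [5 4 2 4]
8 | fire a3 | [6 4 2 4]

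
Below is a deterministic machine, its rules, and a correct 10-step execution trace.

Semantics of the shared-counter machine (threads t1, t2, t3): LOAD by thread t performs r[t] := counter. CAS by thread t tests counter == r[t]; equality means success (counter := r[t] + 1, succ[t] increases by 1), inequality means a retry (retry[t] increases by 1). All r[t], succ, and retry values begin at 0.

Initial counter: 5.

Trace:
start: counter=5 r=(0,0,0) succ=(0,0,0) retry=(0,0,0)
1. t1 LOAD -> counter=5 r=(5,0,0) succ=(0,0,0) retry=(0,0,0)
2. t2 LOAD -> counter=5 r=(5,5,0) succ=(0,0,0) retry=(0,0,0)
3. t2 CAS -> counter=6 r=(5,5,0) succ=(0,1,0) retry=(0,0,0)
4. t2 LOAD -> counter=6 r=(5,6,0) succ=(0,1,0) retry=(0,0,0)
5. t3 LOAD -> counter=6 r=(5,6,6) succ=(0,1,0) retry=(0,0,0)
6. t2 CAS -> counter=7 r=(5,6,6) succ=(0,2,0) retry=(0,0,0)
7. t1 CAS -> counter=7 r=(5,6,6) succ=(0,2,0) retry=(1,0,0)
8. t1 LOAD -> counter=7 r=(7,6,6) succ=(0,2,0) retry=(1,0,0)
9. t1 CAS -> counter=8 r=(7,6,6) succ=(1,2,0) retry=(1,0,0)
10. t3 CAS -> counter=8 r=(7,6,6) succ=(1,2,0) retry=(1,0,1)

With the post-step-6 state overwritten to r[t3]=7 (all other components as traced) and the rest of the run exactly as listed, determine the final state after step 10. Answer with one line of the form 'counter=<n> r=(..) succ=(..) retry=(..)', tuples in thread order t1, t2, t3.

counter=8 r=(7,6,7) succ=(1,2,0) retry=(1,0,1)

state after step 6 := counter=7 r=(5,6,7) succ=(0,2,0) retry=(0,0,0)
7. t1 CAS -> counter=7 r=(5,6,7) succ=(0,2,0) retry=(1,0,0)
8. t1 LOAD -> counter=7 r=(7,6,7) succ=(0,2,0) retry=(1,0,0)
9. t1 CAS -> counter=8 r=(7,6,7) succ=(1,2,0) retry=(1,0,0)
10. t3 CAS -> counter=8 r=(7,6,7) succ=(1,2,0) retry=(1,0,1)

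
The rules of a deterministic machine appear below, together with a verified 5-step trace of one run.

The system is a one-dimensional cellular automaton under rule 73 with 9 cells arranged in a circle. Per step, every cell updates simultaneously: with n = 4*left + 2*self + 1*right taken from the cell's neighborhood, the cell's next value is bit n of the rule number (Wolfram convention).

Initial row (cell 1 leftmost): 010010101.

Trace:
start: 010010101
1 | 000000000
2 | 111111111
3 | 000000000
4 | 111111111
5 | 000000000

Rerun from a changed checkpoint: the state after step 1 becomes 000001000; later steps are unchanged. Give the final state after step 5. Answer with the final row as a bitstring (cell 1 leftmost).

state after step 1 := 000001000
2 | 111100011
3 | 000101010
4 | 110000000
5 | 110111110

110111110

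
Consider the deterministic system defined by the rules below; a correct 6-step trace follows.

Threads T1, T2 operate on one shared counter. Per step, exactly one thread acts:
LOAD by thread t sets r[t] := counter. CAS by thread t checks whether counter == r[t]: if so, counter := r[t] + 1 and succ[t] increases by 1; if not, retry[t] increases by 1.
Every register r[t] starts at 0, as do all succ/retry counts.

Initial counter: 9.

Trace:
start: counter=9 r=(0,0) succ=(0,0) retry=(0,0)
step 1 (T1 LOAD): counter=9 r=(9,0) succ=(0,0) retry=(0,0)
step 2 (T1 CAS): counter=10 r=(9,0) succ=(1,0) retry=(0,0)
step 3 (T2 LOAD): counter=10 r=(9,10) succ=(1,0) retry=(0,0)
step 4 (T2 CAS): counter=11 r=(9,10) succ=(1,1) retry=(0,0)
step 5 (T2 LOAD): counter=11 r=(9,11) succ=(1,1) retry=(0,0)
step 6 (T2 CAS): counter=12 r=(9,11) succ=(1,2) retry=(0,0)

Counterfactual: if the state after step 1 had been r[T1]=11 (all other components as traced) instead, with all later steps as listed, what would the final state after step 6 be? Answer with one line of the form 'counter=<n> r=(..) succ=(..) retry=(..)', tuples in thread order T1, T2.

counter=11 r=(11,10) succ=(0,2) retry=(1,0)

state after step 1 := counter=9 r=(11,0) succ=(0,0) retry=(0,0)
step 2 (T1 CAS): counter=9 r=(11,0) succ=(0,0) retry=(1,0)
step 3 (T2 LOAD): counter=9 r=(11,9) succ=(0,0) retry=(1,0)
step 4 (T2 CAS): counter=10 r=(11,9) succ=(0,1) retry=(1,0)
step 5 (T2 LOAD): counter=10 r=(11,10) succ=(0,1) retry=(1,0)
step 6 (T2 CAS): counter=11 r=(11,10) succ=(0,2) retry=(1,0)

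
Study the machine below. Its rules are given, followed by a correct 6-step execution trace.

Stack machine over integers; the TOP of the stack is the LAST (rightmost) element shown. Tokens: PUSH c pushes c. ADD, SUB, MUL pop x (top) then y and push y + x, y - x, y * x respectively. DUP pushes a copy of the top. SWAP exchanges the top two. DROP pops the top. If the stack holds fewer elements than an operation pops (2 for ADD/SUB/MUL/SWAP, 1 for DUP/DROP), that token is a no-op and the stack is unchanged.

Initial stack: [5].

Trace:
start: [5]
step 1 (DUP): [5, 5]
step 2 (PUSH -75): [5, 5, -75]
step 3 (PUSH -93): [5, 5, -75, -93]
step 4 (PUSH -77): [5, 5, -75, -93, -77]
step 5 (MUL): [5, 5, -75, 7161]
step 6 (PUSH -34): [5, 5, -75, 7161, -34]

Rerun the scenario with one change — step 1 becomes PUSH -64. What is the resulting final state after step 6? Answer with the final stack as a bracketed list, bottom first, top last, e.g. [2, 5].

(re-executing from step 1 with the substitution; state before step 1: [5])
step 1 (PUSH -64): [5, -64]
step 2 (PUSH -75): [5, -64, -75]
step 3 (PUSH -93): [5, -64, -75, -93]
step 4 (PUSH -77): [5, -64, -75, -93, -77]
step 5 (MUL): [5, -64, -75, 7161]
step 6 (PUSH -34): [5, -64, -75, 7161, -34]

[5, -64, -75, 7161, -34]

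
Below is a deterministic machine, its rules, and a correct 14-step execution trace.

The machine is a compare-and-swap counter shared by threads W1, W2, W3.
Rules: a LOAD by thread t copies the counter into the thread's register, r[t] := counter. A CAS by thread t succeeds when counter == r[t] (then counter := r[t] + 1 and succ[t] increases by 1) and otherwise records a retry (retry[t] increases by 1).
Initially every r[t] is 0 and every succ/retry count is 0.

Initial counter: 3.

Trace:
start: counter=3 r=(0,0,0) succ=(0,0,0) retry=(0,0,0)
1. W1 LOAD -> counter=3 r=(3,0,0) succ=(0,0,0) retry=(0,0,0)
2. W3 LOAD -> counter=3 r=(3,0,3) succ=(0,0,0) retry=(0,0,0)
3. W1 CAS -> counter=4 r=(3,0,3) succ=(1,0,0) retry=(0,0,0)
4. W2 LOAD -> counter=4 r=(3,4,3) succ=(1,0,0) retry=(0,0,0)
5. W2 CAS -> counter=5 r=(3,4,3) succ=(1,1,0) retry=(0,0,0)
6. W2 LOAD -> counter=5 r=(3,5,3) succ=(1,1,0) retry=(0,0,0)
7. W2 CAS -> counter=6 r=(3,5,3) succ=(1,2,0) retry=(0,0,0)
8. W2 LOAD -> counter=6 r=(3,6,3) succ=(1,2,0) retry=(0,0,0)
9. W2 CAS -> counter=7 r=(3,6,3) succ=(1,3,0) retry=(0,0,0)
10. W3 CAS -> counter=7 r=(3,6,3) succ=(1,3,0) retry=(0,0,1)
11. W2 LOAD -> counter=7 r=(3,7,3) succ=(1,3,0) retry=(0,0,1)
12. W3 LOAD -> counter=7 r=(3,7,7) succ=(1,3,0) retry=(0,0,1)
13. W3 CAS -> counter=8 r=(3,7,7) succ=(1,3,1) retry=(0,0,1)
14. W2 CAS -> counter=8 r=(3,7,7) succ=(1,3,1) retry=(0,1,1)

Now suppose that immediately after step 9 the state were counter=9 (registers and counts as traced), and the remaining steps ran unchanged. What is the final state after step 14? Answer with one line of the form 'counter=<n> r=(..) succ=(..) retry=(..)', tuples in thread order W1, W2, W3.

state after step 9 := counter=9 r=(3,6,3) succ=(1,3,0) retry=(0,0,0)
10. W3 CAS -> counter=9 r=(3,6,3) succ=(1,3,0) retry=(0,0,1)
11. W2 LOAD -> counter=9 r=(3,9,3) succ=(1,3,0) retry=(0,0,1)
12. W3 LOAD -> counter=9 r=(3,9,9) succ=(1,3,0) retry=(0,0,1)
13. W3 CAS -> counter=10 r=(3,9,9) succ=(1,3,1) retry=(0,0,1)
14. W2 CAS -> counter=10 r=(3,9,9) succ=(1,3,1) retry=(0,1,1)

counter=10 r=(3,9,9) succ=(1,3,1) retry=(0,1,1)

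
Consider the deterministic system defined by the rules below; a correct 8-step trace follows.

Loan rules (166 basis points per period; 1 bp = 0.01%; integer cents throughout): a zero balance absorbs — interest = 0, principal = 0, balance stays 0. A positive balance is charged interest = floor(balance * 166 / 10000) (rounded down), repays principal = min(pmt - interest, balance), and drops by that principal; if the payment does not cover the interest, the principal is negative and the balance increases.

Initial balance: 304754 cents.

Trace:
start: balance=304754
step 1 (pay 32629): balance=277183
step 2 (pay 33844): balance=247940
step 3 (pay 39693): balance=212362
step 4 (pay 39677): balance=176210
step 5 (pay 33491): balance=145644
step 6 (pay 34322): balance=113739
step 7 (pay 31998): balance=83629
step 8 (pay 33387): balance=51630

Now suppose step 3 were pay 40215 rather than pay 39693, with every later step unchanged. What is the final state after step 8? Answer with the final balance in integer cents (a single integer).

(re-executing from step 3 with the substitution; state before step 3: balance=247940)
step 3 (pay 40215): balance=211840
step 4 (pay 39677): balance=175679
step 5 (pay 33491): balance=145104
step 6 (pay 34322): balance=113190
step 7 (pay 31998): balance=83070
step 8 (pay 33387): balance=51061

51061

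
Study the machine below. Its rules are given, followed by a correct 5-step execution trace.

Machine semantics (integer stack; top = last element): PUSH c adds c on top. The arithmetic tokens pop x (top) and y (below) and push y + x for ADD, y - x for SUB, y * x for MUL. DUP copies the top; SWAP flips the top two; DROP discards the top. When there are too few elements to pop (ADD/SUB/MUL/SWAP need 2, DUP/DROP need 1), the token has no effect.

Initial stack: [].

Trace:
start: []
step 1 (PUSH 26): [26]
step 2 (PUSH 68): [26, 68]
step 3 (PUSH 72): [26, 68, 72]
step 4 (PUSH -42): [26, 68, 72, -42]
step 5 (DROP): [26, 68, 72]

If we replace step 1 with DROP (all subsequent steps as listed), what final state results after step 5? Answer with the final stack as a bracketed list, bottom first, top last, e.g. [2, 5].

[68, 72]

(re-executing from step 1 with the substitution; state before step 1: [])
step 1 (DROP): []
step 2 (PUSH 68): [68]
step 3 (PUSH 72): [68, 72]
step 4 (PUSH -42): [68, 72, -42]
step 5 (DROP): [68, 72]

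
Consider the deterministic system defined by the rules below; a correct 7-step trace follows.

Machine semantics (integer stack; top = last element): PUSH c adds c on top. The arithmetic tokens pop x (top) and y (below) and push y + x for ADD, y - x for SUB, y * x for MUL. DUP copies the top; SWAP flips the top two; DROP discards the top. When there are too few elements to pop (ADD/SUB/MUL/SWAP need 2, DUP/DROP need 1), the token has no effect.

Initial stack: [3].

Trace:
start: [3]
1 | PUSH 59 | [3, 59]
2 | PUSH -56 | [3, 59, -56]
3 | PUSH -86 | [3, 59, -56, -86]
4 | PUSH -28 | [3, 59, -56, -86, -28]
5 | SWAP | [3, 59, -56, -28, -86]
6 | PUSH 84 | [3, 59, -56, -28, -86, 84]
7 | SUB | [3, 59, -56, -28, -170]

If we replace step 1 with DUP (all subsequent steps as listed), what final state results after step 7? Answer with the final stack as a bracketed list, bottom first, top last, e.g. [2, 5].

(re-executing from step 1 with the substitution; state before step 1: [3])
1 | DUP | [3, 3]
2 | PUSH -56 | [3, 3, -56]
3 | PUSH -86 | [3, 3, -56, -86]
4 | PUSH -28 | [3, 3, -56, -86, -28]
5 | SWAP | [3, 3, -56, -28, -86]
6 | PUSH 84 | [3, 3, -56, -28, -86, 84]
7 | SUB | [3, 3, -56, -28, -170]

[3, 3, -56, -28, -170]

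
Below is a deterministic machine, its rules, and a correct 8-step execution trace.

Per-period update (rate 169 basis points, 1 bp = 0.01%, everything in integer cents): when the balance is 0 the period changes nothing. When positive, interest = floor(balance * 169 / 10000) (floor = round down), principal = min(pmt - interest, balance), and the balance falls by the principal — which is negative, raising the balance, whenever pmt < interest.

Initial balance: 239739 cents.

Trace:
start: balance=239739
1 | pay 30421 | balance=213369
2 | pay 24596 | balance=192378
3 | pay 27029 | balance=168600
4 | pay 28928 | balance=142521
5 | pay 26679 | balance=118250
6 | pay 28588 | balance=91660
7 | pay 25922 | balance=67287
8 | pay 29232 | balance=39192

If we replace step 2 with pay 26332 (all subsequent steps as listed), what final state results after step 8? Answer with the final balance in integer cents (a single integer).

(re-executing from step 2 with the substitution; state before step 2: balance=213369)
2 | pay 26332 | balance=190642
3 | pay 27029 | balance=166834
4 | pay 28928 | balance=140725
5 | pay 26679 | balance=116424
6 | pay 28588 | balance=89803
7 | pay 25922 | balance=65398
8 | pay 29232 | balance=37271

37271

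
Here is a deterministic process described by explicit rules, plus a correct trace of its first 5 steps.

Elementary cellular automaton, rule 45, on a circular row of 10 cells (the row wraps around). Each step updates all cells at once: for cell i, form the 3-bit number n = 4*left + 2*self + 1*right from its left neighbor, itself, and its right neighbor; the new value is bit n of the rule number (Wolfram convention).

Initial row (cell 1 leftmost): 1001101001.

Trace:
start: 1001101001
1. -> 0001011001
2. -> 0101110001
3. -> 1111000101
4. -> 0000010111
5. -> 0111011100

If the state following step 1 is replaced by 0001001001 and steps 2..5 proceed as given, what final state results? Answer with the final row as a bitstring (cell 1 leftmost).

state after step 1 := 0001001001
2. -> 0101001001
3. -> 1111001001
4. -> 0000001001
5. -> 0111101001

0111101001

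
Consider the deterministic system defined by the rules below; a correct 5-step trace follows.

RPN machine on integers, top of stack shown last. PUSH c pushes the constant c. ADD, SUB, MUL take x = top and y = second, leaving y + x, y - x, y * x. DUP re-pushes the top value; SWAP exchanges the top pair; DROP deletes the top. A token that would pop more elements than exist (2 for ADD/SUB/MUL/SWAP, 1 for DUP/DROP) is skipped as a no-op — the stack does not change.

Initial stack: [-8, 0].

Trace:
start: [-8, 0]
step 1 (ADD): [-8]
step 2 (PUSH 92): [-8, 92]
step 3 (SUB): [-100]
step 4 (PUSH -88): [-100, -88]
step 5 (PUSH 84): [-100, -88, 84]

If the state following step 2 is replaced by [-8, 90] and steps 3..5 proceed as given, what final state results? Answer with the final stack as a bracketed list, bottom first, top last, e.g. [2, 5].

[-98, -88, 84]

state after step 2 := [-8, 90]
step 3 (SUB): [-98]
step 4 (PUSH -88): [-98, -88]
step 5 (PUSH 84): [-98, -88, 84]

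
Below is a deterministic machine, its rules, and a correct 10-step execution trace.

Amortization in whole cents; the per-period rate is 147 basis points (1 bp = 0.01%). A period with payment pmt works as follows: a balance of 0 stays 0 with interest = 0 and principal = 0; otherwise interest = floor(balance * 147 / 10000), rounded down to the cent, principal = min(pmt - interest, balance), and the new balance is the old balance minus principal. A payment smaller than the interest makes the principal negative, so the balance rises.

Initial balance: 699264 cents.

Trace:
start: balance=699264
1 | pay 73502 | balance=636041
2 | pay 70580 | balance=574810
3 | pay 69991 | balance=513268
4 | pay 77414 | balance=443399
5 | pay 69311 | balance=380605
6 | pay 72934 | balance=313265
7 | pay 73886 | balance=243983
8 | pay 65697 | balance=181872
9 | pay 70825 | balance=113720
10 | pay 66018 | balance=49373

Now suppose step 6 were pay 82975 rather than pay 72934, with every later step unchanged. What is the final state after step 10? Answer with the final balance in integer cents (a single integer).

38729

(re-executing from step 6 with the substitution; state before step 6: balance=380605)
6 | pay 82975 | balance=303224
7 | pay 73886 | balance=233795
8 | pay 65697 | balance=171534
9 | pay 70825 | balance=103230
10 | pay 66018 | balance=38729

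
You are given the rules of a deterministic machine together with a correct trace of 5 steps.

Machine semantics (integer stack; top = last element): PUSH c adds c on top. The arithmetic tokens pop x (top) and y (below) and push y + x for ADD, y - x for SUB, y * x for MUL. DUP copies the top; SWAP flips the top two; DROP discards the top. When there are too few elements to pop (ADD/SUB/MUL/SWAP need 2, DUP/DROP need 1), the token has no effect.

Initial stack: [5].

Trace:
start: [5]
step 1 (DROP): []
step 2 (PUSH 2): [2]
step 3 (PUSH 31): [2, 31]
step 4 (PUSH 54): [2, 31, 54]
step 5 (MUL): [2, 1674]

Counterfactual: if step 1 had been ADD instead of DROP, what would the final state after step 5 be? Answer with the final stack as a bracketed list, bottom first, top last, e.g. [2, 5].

[5, 2, 1674]

(re-executing from step 1 with the substitution; state before step 1: [5])
step 1 (ADD): [5]
step 2 (PUSH 2): [5, 2]
step 3 (PUSH 31): [5, 2, 31]
step 4 (PUSH 54): [5, 2, 31, 54]
step 5 (MUL): [5, 2, 1674]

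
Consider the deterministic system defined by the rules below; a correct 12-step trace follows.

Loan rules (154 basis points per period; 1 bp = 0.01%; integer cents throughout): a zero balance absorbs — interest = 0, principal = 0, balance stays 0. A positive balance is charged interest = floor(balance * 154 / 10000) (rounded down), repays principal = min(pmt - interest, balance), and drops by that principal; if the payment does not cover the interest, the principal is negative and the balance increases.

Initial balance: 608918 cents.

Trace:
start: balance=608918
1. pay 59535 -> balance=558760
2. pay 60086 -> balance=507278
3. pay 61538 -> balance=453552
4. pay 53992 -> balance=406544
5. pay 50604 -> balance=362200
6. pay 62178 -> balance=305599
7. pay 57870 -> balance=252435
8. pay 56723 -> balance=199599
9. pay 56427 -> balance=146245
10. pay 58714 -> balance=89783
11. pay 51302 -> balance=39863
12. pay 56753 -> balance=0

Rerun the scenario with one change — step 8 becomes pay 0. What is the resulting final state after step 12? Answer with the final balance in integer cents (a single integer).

44023

(re-executing from step 8 with the substitution; state before step 8: balance=252435)
8. pay 0 -> balance=256322
9. pay 56427 -> balance=203842
10. pay 58714 -> balance=148267
11. pay 51302 -> balance=99248
12. pay 56753 -> balance=44023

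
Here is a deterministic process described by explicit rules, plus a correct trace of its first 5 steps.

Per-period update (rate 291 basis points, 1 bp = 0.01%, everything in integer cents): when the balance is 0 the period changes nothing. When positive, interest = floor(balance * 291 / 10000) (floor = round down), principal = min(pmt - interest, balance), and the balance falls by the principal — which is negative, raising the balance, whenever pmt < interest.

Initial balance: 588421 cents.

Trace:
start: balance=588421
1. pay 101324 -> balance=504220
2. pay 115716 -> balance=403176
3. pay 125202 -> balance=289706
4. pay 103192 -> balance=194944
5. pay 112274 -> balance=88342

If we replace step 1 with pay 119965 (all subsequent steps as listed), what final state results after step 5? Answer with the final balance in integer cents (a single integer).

(re-executing from step 1 with the substitution; state before step 1: balance=588421)
1. pay 119965 -> balance=485579
2. pay 115716 -> balance=383993
3. pay 125202 -> balance=269965
4. pay 103192 -> balance=174628
5. pay 112274 -> balance=67435

67435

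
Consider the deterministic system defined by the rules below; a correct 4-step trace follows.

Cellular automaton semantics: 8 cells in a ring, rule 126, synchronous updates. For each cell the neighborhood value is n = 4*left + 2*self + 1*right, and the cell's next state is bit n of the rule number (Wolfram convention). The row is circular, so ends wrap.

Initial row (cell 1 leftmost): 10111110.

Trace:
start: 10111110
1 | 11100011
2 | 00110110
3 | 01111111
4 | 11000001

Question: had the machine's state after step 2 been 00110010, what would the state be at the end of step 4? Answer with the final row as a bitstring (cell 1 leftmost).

11000001

state after step 2 := 00110010
3 | 01111111
4 | 11000001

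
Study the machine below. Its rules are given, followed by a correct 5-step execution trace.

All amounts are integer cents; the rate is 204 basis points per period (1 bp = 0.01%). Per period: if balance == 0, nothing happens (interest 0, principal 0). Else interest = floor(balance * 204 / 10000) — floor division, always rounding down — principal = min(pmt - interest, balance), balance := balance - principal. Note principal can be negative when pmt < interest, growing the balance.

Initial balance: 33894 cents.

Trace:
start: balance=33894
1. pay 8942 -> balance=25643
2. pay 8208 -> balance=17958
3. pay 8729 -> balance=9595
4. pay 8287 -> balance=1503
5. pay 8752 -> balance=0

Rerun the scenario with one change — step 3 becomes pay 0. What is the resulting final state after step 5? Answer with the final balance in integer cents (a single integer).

1870

(re-executing from step 3 with the substitution; state before step 3: balance=17958)
3. pay 0 -> balance=18324
4. pay 8287 -> balance=10410
5. pay 8752 -> balance=1870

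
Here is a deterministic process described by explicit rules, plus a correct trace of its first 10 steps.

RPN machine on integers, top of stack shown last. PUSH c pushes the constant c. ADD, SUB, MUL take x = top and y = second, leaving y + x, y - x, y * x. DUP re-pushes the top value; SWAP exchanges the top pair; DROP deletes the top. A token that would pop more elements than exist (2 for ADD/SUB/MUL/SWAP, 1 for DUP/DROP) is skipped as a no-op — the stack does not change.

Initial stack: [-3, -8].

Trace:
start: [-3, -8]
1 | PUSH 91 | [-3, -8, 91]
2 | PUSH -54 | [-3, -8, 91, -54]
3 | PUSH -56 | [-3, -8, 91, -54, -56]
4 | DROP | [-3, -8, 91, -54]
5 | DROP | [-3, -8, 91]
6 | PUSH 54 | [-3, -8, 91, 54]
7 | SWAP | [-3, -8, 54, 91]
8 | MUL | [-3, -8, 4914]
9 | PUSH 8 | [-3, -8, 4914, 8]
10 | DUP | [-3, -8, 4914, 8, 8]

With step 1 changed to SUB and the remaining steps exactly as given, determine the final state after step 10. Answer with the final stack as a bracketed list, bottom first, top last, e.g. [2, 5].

[270, 8, 8]

(re-executing from step 1 with the substitution; state before step 1: [-3, -8])
1 | SUB | [5]
2 | PUSH -54 | [5, -54]
3 | PUSH -56 | [5, -54, -56]
4 | DROP | [5, -54]
5 | DROP | [5]
6 | PUSH 54 | [5, 54]
7 | SWAP | [54, 5]
8 | MUL | [270]
9 | PUSH 8 | [270, 8]
10 | DUP | [270, 8, 8]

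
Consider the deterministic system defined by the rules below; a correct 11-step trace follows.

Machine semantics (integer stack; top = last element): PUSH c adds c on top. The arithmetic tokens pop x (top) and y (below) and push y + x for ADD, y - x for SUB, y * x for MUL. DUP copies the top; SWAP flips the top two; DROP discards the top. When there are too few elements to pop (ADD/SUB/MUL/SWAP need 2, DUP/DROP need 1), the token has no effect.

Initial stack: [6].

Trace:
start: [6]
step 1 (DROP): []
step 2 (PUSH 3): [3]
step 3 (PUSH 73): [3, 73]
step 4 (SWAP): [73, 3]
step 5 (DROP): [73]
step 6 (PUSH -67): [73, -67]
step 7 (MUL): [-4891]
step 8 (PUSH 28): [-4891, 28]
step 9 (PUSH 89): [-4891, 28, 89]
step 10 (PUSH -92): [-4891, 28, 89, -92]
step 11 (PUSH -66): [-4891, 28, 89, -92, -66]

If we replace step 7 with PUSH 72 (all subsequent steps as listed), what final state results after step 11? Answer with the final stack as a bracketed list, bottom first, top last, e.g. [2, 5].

(re-executing from step 7 with the substitution; state before step 7: [73, -67])
step 7 (PUSH 72): [73, -67, 72]
step 8 (PUSH 28): [73, -67, 72, 28]
step 9 (PUSH 89): [73, -67, 72, 28, 89]
step 10 (PUSH -92): [73, -67, 72, 28, 89, -92]
step 11 (PUSH -66): [73, -67, 72, 28, 89, -92, -66]

[73, -67, 72, 28, 89, -92, -66]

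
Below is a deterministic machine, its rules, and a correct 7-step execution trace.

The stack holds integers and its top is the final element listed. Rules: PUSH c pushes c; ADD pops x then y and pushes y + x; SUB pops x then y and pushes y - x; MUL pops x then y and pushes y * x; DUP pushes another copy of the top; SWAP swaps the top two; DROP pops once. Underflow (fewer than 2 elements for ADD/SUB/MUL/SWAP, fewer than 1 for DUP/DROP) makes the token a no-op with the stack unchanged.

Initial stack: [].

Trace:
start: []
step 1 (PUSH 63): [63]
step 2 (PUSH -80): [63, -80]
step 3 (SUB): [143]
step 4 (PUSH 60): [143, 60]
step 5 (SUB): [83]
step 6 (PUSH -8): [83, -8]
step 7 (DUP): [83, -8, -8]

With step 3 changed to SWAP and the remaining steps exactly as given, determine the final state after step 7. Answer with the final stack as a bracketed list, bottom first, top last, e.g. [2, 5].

[-80, 3, -8, -8]

(re-executing from step 3 with the substitution; state before step 3: [63, -80])
step 3 (SWAP): [-80, 63]
step 4 (PUSH 60): [-80, 63, 60]
step 5 (SUB): [-80, 3]
step 6 (PUSH -8): [-80, 3, -8]
step 7 (DUP): [-80, 3, -8, -8]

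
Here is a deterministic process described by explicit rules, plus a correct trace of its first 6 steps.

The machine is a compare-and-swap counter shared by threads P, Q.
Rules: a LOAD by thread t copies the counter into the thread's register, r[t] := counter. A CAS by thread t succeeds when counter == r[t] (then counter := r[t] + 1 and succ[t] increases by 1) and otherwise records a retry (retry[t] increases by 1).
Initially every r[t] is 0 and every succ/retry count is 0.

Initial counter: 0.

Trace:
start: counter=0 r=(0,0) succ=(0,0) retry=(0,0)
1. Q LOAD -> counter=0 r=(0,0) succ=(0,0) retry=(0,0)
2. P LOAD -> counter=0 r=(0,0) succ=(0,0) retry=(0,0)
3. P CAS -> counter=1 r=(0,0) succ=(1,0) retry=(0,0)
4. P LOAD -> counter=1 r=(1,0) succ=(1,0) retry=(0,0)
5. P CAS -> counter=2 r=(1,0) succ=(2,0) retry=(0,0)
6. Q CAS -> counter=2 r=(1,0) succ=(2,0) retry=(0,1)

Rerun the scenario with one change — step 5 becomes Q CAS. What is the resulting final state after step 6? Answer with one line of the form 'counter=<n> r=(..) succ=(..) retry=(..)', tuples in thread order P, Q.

counter=1 r=(1,0) succ=(1,0) retry=(0,2)

(re-executing from step 5 with the substitution; state before step 5: counter=1 r=(1,0) succ=(1,0) retry=(0,0))
5. Q CAS -> counter=1 r=(1,0) succ=(1,0) retry=(0,1)
6. Q CAS -> counter=1 r=(1,0) succ=(1,0) retry=(0,2)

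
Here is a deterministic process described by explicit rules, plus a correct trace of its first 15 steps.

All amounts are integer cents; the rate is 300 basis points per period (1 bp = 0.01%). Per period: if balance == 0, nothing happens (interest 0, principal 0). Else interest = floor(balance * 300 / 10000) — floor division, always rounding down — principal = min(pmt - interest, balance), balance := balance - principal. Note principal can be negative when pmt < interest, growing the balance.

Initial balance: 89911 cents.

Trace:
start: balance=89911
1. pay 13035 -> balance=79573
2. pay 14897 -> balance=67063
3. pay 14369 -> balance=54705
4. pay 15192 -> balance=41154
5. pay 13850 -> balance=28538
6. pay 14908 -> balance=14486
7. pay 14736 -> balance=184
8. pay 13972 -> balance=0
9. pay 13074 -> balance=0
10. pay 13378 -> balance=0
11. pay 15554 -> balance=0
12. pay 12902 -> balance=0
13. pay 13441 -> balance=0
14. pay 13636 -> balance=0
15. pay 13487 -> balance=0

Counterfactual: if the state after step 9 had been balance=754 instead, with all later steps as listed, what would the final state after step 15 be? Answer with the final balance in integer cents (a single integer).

0

state after step 9 := balance=754
10. pay 13378 -> balance=0
11. pay 15554 -> balance=0
12. pay 12902 -> balance=0
13. pay 13441 -> balance=0
14. pay 13636 -> balance=0
15. pay 13487 -> balance=0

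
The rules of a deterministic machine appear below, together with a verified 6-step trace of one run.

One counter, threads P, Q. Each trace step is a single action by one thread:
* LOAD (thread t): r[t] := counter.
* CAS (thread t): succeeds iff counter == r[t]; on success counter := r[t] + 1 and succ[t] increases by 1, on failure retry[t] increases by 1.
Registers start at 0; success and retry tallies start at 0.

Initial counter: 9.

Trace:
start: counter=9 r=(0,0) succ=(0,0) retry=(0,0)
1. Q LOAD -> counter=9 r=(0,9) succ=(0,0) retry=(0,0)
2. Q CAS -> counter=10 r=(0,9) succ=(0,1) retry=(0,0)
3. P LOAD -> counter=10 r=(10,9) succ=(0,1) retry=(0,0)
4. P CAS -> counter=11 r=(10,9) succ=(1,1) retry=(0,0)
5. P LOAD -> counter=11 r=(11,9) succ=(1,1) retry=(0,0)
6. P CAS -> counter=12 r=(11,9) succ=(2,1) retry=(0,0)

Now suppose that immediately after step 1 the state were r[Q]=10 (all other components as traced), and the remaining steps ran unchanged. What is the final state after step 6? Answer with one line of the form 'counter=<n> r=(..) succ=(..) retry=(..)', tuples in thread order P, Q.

counter=11 r=(10,10) succ=(2,0) retry=(0,1)

state after step 1 := counter=9 r=(0,10) succ=(0,0) retry=(0,0)
2. Q CAS -> counter=9 r=(0,10) succ=(0,0) retry=(0,1)
3. P LOAD -> counter=9 r=(9,10) succ=(0,0) retry=(0,1)
4. P CAS -> counter=10 r=(9,10) succ=(1,0) retry=(0,1)
5. P LOAD -> counter=10 r=(10,10) succ=(1,0) retry=(0,1)
6. P CAS -> counter=11 r=(10,10) succ=(2,0) retry=(0,1)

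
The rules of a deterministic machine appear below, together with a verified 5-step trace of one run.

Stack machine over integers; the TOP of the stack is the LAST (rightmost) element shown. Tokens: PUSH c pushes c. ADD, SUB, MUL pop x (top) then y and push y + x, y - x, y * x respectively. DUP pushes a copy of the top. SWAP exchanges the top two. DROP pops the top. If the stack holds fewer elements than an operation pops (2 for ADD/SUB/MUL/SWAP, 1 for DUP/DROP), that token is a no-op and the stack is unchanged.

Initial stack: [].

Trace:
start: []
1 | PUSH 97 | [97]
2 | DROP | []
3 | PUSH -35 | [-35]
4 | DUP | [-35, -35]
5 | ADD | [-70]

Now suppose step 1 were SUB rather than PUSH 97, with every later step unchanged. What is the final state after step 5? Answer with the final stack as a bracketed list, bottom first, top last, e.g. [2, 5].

(re-executing from step 1 with the substitution; state before step 1: [])
1 | SUB | []
2 | DROP | []
3 | PUSH -35 | [-35]
4 | DUP | [-35, -35]
5 | ADD | [-70]

[-70]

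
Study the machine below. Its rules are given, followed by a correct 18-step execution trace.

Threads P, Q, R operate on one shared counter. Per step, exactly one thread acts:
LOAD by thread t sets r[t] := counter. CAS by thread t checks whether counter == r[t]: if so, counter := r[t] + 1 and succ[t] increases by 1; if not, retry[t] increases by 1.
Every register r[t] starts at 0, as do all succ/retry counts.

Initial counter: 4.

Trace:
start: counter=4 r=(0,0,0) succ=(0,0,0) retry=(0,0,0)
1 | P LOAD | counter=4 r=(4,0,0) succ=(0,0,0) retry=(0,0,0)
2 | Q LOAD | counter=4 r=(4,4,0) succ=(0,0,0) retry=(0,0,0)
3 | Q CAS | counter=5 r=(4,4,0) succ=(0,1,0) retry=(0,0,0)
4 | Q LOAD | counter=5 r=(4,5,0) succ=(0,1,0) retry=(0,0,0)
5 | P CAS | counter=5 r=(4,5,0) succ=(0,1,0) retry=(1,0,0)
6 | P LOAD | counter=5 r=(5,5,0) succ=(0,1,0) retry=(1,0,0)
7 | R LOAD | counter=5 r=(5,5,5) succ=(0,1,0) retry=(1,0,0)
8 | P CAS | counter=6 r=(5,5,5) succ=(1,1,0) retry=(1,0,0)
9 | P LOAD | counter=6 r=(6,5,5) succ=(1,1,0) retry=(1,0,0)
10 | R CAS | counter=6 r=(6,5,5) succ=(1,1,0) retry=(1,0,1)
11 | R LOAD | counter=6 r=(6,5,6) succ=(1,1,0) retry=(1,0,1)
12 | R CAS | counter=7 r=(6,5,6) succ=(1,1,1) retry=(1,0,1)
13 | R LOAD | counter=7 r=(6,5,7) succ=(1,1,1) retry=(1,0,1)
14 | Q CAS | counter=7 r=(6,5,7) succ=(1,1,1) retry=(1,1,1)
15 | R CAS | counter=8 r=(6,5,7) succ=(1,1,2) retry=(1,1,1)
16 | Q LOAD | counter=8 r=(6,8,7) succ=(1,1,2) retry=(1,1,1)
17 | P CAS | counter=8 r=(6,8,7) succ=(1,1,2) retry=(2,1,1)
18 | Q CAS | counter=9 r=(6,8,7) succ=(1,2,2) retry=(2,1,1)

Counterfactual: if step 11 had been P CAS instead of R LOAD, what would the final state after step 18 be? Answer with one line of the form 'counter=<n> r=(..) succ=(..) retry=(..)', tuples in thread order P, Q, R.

counter=9 r=(6,8,7) succ=(2,2,1) retry=(2,1,2)

(re-executing from step 11 with the substitution; state before step 11: counter=6 r=(6,5,5) succ=(1,1,0) retry=(1,0,1))
11 | P CAS | counter=7 r=(6,5,5) succ=(2,1,0) retry=(1,0,1)
12 | R CAS | counter=7 r=(6,5,5) succ=(2,1,0) retry=(1,0,2)
13 | R LOAD | counter=7 r=(6,5,7) succ=(2,1,0) retry=(1,0,2)
14 | Q CAS | counter=7 r=(6,5,7) succ=(2,1,0) retry=(1,1,2)
15 | R CAS | counter=8 r=(6,5,7) succ=(2,1,1) retry=(1,1,2)
16 | Q LOAD | counter=8 r=(6,8,7) succ=(2,1,1) retry=(1,1,2)
17 | P CAS | counter=8 r=(6,8,7) succ=(2,1,1) retry=(2,1,2)
18 | Q CAS | counter=9 r=(6,8,7) succ=(2,2,1) retry=(2,1,2)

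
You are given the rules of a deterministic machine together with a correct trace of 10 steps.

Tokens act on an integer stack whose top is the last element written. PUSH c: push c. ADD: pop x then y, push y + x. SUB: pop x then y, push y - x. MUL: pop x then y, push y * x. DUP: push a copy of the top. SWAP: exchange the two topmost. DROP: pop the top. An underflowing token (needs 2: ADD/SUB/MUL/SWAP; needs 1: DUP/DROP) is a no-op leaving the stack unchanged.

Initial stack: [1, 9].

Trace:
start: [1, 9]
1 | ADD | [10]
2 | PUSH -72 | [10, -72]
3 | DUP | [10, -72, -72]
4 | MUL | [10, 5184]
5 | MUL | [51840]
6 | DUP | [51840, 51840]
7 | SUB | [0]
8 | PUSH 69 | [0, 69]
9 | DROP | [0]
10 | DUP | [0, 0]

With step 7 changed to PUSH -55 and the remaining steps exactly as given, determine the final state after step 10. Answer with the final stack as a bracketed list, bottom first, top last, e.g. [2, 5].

[51840, 51840, -55, -55]

(re-executing from step 7 with the substitution; state before step 7: [51840, 51840])
7 | PUSH -55 | [51840, 51840, -55]
8 | PUSH 69 | [51840, 51840, -55, 69]
9 | DROP | [51840, 51840, -55]
10 | DUP | [51840, 51840, -55, -55]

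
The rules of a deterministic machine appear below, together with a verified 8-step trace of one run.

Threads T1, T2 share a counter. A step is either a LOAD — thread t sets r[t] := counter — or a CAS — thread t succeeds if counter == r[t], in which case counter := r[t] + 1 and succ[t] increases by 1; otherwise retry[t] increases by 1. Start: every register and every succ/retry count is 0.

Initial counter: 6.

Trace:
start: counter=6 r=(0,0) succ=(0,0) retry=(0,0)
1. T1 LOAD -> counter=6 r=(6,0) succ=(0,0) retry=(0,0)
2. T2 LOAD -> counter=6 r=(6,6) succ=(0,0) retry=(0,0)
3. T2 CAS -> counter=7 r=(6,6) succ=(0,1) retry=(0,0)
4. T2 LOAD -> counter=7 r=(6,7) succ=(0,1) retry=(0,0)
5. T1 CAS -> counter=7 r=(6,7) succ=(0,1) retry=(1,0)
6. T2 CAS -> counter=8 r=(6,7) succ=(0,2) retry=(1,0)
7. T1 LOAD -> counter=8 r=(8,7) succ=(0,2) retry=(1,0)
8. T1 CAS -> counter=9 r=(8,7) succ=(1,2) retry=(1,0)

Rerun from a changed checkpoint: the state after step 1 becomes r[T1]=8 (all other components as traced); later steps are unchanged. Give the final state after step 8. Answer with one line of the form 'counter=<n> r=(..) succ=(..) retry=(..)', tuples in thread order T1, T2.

counter=9 r=(8,7) succ=(1,2) retry=(1,0)

state after step 1 := counter=6 r=(8,0) succ=(0,0) retry=(0,0)
2. T2 LOAD -> counter=6 r=(8,6) succ=(0,0) retry=(0,0)
3. T2 CAS -> counter=7 r=(8,6) succ=(0,1) retry=(0,0)
4. T2 LOAD -> counter=7 r=(8,7) succ=(0,1) retry=(0,0)
5. T1 CAS -> counter=7 r=(8,7) succ=(0,1) retry=(1,0)
6. T2 CAS -> counter=8 r=(8,7) succ=(0,2) retry=(1,0)
7. T1 LOAD -> counter=8 r=(8,7) succ=(0,2) retry=(1,0)
8. T1 CAS -> counter=9 r=(8,7) succ=(1,2) retry=(1,0)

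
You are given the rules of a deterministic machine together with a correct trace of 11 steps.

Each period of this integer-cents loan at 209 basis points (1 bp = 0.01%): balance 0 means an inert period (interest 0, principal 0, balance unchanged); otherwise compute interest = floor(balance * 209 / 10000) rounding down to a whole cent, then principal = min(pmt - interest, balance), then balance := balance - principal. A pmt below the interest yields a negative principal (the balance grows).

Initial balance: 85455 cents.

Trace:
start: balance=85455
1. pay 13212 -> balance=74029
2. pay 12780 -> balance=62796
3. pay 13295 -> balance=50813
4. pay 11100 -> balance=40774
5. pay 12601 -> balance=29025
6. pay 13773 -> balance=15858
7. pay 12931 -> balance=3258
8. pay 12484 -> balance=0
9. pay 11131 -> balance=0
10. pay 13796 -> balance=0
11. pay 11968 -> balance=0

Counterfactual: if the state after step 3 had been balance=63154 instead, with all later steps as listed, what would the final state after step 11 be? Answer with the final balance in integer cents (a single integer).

state after step 3 := balance=63154
4. pay 11100 -> balance=53373
5. pay 12601 -> balance=41887
6. pay 13773 -> balance=28989
7. pay 12931 -> balance=16663
8. pay 12484 -> balance=4527
9. pay 11131 -> balance=0
10. pay 13796 -> balance=0
11. pay 11968 -> balance=0

0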